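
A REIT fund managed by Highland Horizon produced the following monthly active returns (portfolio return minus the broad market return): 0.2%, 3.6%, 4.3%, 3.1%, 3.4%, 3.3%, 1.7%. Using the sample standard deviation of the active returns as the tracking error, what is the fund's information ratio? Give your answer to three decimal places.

2.017

r̄ = (0.2 + 3.6 + 4.3 + 3.1 + 3.4 + 3.3 + 1.7) / 7 = 2.8000%
Sample std dev = √[11.5600 / 6] = 1.3880%
IR = r̄ / tracking error = 2.8000 / 1.3880 = 2.0173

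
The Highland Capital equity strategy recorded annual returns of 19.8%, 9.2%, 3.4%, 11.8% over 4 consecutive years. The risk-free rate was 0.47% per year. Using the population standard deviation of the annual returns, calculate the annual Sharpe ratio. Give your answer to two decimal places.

r̄ = (19.8 + 9.2 + 3.4 + 11.8) / 4 = 44.20 / 4 = 11.0500%
Σ(r − r̄)² = (19.8 − 11.0500)² + (9.2 − 11.0500)² + (3.4 − 11.0500)² + … = 139.0700
population σ = √(139.0700 / 4) = √34.7675 = 5.8964%
Sharpe = (r̄ − rf) / σ = (11.0500 − 0.47) / 5.8964 = 10.5800 / 5.8964 = 1.7943

1.79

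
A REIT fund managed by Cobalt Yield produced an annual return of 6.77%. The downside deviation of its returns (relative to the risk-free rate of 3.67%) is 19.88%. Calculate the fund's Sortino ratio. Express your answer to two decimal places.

0.16

Sortino = (Rp − Rf) / σd = (6.77% − 3.67%) / 19.88% = 3.10% / 19.88% = 0.1559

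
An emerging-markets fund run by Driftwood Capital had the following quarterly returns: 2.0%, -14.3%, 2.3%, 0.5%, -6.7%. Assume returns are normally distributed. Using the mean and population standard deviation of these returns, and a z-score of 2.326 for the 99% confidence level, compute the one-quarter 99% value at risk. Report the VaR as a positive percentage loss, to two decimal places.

18.19

μ = (2 − 14.3 + 2.3 + 0.5 − 6.7) / 5 = -3.2400%
Population σ = √[Σ(r − μ)² / 5] = √[206.4320 / 5] = √41.2864 = 6.4254%
VaR = −(μ − z·σ) = −(-3.2400 − 2.326 × 6.4254) = −(-18.1855) = 18.1855%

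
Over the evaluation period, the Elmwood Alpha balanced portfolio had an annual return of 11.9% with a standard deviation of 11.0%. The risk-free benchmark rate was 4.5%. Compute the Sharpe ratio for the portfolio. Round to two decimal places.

Sharpe = (Rp − Rf) / σp = (11.9% − 4.5%) / 11.0% = 7.40% / 11.0% = 0.6727

0.67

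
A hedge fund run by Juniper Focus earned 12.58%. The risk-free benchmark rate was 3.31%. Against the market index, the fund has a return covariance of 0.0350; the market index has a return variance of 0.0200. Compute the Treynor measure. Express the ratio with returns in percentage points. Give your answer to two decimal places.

5.30

β = Cov / Var = 0.0350 / 0.0200 = 1.7500
Treynor = (Rp − Rf) / β = (12.58% − 3.31%) / 1.7500 = 9.27 / 1.7500 = 5.2971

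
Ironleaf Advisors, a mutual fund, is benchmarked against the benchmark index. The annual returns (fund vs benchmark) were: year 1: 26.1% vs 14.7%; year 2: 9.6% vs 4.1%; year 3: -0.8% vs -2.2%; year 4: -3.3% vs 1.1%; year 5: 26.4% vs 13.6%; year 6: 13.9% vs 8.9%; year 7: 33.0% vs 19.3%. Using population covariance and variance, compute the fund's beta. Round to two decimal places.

r̄p = 14.9857%,  r̄m = 8.5000%
Cov = Σ(rp − r̄p)(rm − r̄m) / 7 = 92.7371
Var(rm) = Σ(rm − r̄m)² / 7 = 52.8371
β = Cov / Var = 92.7371 / 52.8371 = 1.7552

1.76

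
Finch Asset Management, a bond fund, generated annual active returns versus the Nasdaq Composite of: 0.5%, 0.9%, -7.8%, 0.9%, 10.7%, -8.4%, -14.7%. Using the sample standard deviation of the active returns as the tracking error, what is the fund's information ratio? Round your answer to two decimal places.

Mean return μ = -17.90 / 7 = -2.5571%
Σ(r − μ)² = (0.5 − (-2.5571))² + (0.9 − (-2.5571))² + (-7.8 − (-2.5571))² + … = 418.0771
sample σ = √(418.0771 / 6) = √69.6795 = 8.3474%
IR = μ / tracking error = -2.5571 / 8.3474 = -0.3063

-0.31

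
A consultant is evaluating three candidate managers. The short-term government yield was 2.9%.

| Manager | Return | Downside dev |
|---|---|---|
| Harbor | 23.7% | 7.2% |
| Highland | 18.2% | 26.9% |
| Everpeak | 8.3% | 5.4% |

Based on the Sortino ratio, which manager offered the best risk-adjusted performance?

Harbor

Harbor: Sortino ratio = (23.7% − 2.9%) / 7.2% = 2.889
Highland: Sortino ratio = (18.2% − 2.9%) / 26.9% = 0.569
Everpeak: Sortino ratio = (8.3% − 2.9%) / 5.4% = 1.000
Highest: Harbor (2.889).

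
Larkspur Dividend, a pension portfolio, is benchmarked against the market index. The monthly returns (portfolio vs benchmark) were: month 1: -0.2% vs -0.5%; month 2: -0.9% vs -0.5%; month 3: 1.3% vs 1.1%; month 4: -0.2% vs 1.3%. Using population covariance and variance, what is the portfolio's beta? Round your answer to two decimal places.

0.59

r̄p = 0.0000%,  r̄m = 0.3500%
Cov = Σ(rp − r̄p)(rm − r̄m) / 4 = 0.4300
Var(rm) = Σ(rm − r̄m)² / 4 = 0.7275
β = Cov / Var = 0.4300 / 0.7275 = 0.5911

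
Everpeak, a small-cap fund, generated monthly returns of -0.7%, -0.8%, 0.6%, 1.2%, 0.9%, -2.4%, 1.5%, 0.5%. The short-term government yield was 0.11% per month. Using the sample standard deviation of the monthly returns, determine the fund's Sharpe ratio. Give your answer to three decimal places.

μ = (-0.7 − 0.8 + 0.6 + 1.2 + 0.9 − 2.4 + 1.5 + 0.5) / 8 = 0.1000%
Sample σ = √[Σ(r − μ)² / 7] = √[11.9200 / 7] = √1.7029 = 1.3050%
Sharpe = (μ − rf) / σ = (0.1000 − 0.11) / 1.3050 = -0.0100 / 1.3050 = -0.0077

-0.008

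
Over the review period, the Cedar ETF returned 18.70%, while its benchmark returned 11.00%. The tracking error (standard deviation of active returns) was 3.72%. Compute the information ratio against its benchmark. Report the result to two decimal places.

IR = (Rp − Rb) / TE = (18.70% − 11.00%) / 3.72% = 7.70% / 3.72% = 2.0699

2.07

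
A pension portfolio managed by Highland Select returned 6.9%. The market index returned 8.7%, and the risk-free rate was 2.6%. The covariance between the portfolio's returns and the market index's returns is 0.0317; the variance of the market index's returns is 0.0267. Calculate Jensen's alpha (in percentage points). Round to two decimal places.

-2.94

β = Cov / Var = 0.0317 / 0.0267 = 1.1873
E[R] = Rf + β(Rm − Rf) = 2.6% + 1.1873 × (8.7% − 2.6%) = 9.8425%
α = Rp − E[R] = 6.9% − 9.8425% = -2.9425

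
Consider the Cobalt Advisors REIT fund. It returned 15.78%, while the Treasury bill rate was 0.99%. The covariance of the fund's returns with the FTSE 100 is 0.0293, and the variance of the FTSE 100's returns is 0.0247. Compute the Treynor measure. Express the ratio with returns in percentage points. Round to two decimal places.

12.47

β = Cov / Var = 0.0293 / 0.0247 = 1.1862
Treynor = (Rp − Rf) / β = (15.78% − 0.99%) / 1.1862 = 14.79 / 1.1862 = 12.4684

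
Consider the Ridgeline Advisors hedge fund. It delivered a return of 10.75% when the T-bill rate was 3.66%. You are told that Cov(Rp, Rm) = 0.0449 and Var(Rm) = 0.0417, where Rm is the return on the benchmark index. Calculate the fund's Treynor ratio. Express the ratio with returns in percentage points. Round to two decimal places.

6.58

β = Cov / Var = 0.0449 / 0.0417 = 1.0767
Treynor = (Rp − Rf) / β = (10.75% − 3.66%) / 1.0767 = 7.09 / 1.0767 = 6.5849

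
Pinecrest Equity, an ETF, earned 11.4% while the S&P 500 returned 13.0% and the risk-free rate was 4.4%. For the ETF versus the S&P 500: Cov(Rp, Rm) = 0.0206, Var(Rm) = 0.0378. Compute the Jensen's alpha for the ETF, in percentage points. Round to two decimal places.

β = Cov / Var = 0.0206 / 0.0378 = 0.5450
E[R] = Rf + β(Rm − Rf) = 4.4% + 0.5450 × (13.0% − 4.4%) = 9.0870%
α = Rp − E[R] = 11.4% − 9.0870% = 2.3130

2.31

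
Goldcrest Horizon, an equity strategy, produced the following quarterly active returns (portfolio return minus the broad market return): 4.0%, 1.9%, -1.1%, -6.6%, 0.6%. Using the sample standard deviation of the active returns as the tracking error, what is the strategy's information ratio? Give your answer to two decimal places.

r̄ = (4 + 1.9 − 1.1 − 6.6 + 0.6) / 5 = -0.2400%
Sample σ = √[Σ(r − r̄)² / 4] = √[64.4520 / 4] = √16.1130 = 4.0141%
IR = r̄ / tracking error = -0.2400 / 4.0141 = -0.0598

-0.06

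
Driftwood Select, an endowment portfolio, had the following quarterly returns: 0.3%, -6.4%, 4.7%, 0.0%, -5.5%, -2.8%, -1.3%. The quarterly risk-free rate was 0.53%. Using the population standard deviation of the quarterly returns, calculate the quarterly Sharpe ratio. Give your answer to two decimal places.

Mean return r̄ = -11.00 / 7 = -1.5714%
Population std dev = √[85.6343 / 7] = 3.4976%
Sharpe = (r̄ − rf) / σ = (-1.5714 − 0.53) / 3.4976 = -2.1014 / 3.4976 = -0.6008

-0.60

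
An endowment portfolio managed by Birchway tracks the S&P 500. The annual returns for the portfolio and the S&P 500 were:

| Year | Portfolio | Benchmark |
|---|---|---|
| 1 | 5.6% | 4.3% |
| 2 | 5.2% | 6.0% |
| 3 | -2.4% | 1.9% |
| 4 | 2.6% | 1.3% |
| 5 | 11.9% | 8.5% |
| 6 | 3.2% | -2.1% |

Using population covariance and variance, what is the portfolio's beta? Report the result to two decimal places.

0.88

r̄p = 4.3500%,  r̄m = 3.3167%
Cov = Σ(rp − r̄p)(rm − r̄m) / 6 = 10.3275
Var(rm) = Σ(rm − r̄m)² / 6 = 11.7414
β = Cov / Var = 10.3275 / 11.7414 = 0.8796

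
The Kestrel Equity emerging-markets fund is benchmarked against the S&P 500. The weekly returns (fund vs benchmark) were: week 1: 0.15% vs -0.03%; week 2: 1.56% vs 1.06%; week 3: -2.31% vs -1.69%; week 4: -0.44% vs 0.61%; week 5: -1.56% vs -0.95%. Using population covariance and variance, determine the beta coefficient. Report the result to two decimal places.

r̄p = -0.5200%,  r̄m = -0.2000%
Cov = Σ(rp − r̄p)(rm − r̄m) / 5 = 1.2493
Var(rm) = Σ(rm − r̄m)² / 5 = 1.0110
β = Cov / Var = 1.2493 / 1.0110 = 1.2357

1.24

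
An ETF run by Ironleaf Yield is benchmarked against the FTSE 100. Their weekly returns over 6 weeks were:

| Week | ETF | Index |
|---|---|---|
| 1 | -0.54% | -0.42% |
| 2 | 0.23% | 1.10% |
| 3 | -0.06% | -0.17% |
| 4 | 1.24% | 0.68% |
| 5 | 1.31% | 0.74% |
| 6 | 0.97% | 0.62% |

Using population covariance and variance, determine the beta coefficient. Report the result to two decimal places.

0.91

r̄p = 0.5250%,  r̄m = 0.4250%
Cov = Σ(rp − r̄p)(rm − r̄m) / 6 = 0.2609
Var(rm) = Σ(rm − r̄m)² / 6 = 0.2877
β = Cov / Var = 0.2609 / 0.2877 = 0.9068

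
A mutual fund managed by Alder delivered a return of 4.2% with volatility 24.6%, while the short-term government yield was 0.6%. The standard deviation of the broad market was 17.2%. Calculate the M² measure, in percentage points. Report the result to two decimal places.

3.12

Sharpe = (Rp − Rf) / σp = (4.2% − 0.6%) / 24.6% = 0.1463
M² = Rf + Sharpe × σm = 0.6% + 0.1463 × 17.2% = 3.1164%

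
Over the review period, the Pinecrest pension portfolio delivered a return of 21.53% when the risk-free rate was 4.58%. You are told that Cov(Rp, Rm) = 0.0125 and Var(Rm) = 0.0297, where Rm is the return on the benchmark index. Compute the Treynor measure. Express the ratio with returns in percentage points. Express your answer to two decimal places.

40.27

β = Cov / Var = 0.0125 / 0.0297 = 0.4209
Treynor = (Rp − Rf) / β = (21.53% − 4.58%) / 0.4209 = 16.95 / 0.4209 = 40.2708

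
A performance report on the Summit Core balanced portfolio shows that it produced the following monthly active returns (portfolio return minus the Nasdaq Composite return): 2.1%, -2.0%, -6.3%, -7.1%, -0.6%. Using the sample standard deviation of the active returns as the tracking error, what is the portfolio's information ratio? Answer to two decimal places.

Mean return r̄ = -13.90 / 5 = -2.7800%
Sample std dev = √[60.2280 / 4] = 3.8803%
IR = r̄ / tracking error = -2.7800 / 3.8803 = -0.7164

-0.72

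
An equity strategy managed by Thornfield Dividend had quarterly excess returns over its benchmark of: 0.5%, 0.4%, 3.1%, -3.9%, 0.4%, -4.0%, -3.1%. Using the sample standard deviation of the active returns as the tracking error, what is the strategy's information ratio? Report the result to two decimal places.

r̄ = (0.5 + 0.4 + 3.1 − 3.9 + 0.4 − 4 − 3.1) / 7 = -6.60 / 7 = -0.9429%
Sample std dev = √[44.7771 / 6] = 2.7318%
IR = r̄ / tracking error = -0.9429 / 2.7318 = -0.3452

-0.35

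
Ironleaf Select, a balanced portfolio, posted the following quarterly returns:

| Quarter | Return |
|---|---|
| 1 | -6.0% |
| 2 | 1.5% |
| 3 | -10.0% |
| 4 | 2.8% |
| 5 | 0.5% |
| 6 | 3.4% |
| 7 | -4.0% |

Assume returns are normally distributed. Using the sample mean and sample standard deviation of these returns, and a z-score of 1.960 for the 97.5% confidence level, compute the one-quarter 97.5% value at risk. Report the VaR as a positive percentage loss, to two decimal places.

11.62

μ = (-6 + 1.5 − 10 + 2.8 + 0.5 + 3.4 − 4) / 7 = -11.80 / 7 = -1.6857%
Σ(r − μ)² = 154.0086; sample σ = √(154.0086/6) = 5.0664%
VaR = −(μ − z·σ) = −(-1.6857 − 1.960 × 5.0664) = −(-11.6158) = 11.6158%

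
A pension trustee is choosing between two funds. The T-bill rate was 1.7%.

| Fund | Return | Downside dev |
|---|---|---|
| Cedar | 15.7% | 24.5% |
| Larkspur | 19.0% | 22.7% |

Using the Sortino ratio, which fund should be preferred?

Cedar: Sortino ratio = (15.7% − 1.7%) / 24.5% = 0.571
Larkspur: Sortino ratio = (19.0% − 1.7%) / 22.7% = 0.762
Highest: Larkspur (0.762).

Larkspur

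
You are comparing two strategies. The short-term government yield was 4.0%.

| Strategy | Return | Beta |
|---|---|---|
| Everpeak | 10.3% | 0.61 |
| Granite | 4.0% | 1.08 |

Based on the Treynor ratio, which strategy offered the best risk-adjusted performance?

Everpeak: Treynor = (10.3% − 4.0%) / 0.61 = 10.328
Granite: Treynor = (4.0% − 4.0%) / 1.08 = 0.000
Highest: Everpeak (10.328).

Everpeak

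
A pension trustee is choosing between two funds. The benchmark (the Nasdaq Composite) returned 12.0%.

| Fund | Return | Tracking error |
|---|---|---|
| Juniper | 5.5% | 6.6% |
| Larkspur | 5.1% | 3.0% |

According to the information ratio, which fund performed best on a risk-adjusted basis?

Juniper

Juniper: IR = (5.5% − 12.0%) / 6.6% = -0.985
Larkspur: IR = (5.1% − 12.0%) / 3.0% = -2.300
Highest: Juniper (-0.985).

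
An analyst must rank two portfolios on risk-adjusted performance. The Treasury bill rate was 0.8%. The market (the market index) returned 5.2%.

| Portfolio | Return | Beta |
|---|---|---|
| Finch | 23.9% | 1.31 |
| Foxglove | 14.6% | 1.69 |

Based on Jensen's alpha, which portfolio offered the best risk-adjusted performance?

Finch

Finch: α = 23.9% − [0.8% + 1.31 × (5.2% − 0.8%)] = 17.336
Foxglove: α = 14.6% − [0.8% + 1.69 × (5.2% − 0.8%)] = 6.364
Highest: Finch (17.336).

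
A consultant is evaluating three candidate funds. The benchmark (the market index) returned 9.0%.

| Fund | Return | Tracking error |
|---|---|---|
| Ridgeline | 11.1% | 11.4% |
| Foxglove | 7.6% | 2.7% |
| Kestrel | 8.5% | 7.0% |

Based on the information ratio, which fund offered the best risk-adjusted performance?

Ridgeline

Ridgeline: IR = (11.1% − 9.0%) / 11.4% = 0.184
Foxglove: IR = (7.6% − 9.0%) / 2.7% = -0.519
Kestrel: IR = (8.5% − 9.0%) / 7.0% = -0.071
Highest: Ridgeline (0.184).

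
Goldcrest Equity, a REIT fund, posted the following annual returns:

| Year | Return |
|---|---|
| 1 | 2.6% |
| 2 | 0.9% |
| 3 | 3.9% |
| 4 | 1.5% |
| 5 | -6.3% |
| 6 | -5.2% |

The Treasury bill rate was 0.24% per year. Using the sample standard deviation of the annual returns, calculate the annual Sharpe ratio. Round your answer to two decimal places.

-0.16

r̄ = (2.6 + 0.9 + 3.9 + 1.5 − 6.3 − 5.2) / 6 = -0.4333%
Σ(r − r̄)² = 90.6333; sample σ = √(90.6333/5) = 4.2575%
Sharpe = (r̄ − rf) / σ = (-0.4333 − 0.24) / 4.2575 = -0.6733 / 4.2575 = -0.1581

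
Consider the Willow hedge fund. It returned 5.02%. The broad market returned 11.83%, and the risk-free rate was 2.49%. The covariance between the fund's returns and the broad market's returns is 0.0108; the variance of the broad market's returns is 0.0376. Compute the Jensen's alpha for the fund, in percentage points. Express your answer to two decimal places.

-0.15

β = Cov / Var = 0.0108 / 0.0376 = 0.2872
E[R] = Rf + β(Rm − Rf) = 2.49% + 0.2872 × (11.83% − 2.49%) = 5.1724%
α = Rp − E[R] = 5.02% − 5.1724% = -0.1524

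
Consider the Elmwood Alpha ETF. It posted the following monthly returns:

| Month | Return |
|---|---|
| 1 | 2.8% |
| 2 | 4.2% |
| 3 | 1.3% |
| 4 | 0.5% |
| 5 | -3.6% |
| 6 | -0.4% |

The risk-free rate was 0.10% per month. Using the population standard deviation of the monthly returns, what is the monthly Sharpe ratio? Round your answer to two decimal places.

Mean return r̄ = 4.80 / 6 = 0.8000%
Σ(r − r̄)² = (2.8 − 0.8000)² + (4.2 − 0.8000)² + (1.3 − 0.8000)² + … = 36.7000
population σ = √(36.7000 / 6) = √6.1167 = 2.4732%
Sharpe = (r̄ − rf) / σ = (0.8000 − 0.1) / 2.4732 = 0.7000 / 2.4732 = 0.2830

0.28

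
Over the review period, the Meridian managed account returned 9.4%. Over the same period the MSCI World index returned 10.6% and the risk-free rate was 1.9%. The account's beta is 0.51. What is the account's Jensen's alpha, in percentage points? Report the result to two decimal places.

CAPM expected return = Rf + β(Rm − Rf) = 1.9% + 0.51 × (10.6% − 1.9%) = 1.9 + 0.51 × 8.70 = 6.3370%
Jensen's α = Rp − E[R] = 9.4% − 6.3370% = 3.0630

3.06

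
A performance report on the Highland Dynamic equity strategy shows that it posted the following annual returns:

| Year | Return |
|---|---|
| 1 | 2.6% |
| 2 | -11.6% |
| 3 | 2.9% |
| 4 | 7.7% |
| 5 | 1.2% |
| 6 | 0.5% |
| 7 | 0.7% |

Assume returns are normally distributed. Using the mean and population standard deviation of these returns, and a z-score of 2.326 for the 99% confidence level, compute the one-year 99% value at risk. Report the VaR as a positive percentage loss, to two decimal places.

12.14

r̄ = (2.6 − 11.6 + 2.9 + 7.7 + 1.2 + 0.5 + 0.7) / 7 = 4.00 / 7 = 0.5714%
Population σ = √[Σ(r − r̄)² / 7] = √[208.9143 / 7] = √29.8449 = 5.4630%
VaR = −(r̄ − z·σ) = −(0.5714 − 2.326 × 5.4630) = −(-12.1355) = 12.1355%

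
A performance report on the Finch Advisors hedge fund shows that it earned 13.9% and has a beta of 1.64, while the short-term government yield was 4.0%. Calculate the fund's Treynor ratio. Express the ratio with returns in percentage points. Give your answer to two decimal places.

Treynor = (Rp − Rf) / β = (13.9% − 4.0%) / 1.64 = 9.90 / 1.64 = 6.0366

6.04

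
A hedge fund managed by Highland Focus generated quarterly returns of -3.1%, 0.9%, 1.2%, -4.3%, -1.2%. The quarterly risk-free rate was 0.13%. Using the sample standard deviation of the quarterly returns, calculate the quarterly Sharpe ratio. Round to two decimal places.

r̄ = (-3.1 + 0.9 + 1.2 − 4.3 − 1.2) / 5 = -1.3000%
Σ(r − r̄)² = 23.3400; sample σ = √(23.3400/4) = 2.4156%
Sharpe = (r̄ − rf) / σ = (-1.3000 − 0.13) / 2.4156 = -1.4300 / 2.4156 = -0.5920

-0.59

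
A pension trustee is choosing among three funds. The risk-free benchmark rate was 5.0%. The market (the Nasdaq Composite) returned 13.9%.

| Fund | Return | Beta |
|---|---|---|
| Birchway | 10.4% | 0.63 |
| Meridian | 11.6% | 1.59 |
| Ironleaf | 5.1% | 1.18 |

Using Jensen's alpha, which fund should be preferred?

Birchway

Birchway: α = 10.4% − [5.0% + 0.63 × (13.9% − 5.0%)] = -0.207
Meridian: α = 11.6% − [5.0% + 1.59 × (13.9% − 5.0%)] = -7.551
Ironleaf: α = 5.1% − [5.0% + 1.18 × (13.9% − 5.0%)] = -10.402
Highest: Birchway (-0.207).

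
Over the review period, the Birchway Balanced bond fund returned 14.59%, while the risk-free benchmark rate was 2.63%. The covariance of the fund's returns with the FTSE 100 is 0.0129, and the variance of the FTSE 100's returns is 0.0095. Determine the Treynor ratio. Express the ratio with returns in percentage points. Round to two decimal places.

8.81

β = Cov / Var = 0.0129 / 0.0095 = 1.3579
Treynor = (Rp − Rf) / β = (14.59% − 2.63%) / 1.3579 = 11.96 / 1.3579 = 8.8077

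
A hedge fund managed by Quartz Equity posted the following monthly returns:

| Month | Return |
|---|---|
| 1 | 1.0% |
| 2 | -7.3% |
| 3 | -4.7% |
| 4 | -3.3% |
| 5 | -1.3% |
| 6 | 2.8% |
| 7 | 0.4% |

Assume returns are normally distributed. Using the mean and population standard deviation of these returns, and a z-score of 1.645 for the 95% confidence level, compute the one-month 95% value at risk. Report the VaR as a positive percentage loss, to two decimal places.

μ = (1 − 7.3 − 4.7 − 3.3 − 1.3 + 2.8 + 0.4) / 7 = -1.7714%
Σ(r − μ)² = (1 − (-1.7714))² + (-7.3 − (-1.7714))² + … = 74.9943
population σ = √(74.9943 / 7) = √10.7135 = 3.2731%
VaR = −(μ − z·σ) = −(-1.7714 − 1.645 × 3.2731) = −(-7.1556) = 7.1556%

7.16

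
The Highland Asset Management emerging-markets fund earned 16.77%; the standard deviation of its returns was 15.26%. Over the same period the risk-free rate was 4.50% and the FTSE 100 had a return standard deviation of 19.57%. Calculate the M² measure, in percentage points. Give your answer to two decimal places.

20.24

Sharpe = (Rp − Rf) / σp = (16.77% − 4.50%) / 15.26% = 0.8041
M² = Rf + Sharpe × σm = 4.50% + 0.8041 × 19.57% = 20.2362%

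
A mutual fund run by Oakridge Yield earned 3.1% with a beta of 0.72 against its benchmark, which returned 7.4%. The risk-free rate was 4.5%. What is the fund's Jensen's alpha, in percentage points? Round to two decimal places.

-3.49

CAPM expected return = Rf + β(Rm − Rf) = 4.5% + 0.72 × (7.4% − 4.5%) = 4.5 + 0.72 × 2.90 = 6.5880%
Jensen's α = Rp − E[R] = 3.1% − 6.5880% = -3.4880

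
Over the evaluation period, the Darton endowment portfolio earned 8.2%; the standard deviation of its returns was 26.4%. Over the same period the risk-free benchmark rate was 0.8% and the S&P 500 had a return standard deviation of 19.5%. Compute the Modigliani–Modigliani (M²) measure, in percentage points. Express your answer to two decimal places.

Sharpe = (Rp − Rf) / σp = (8.2% − 0.8%) / 26.4% = 0.2803
M² = Rf + Sharpe × σm = 0.8% + 0.2803 × 19.5% = 6.2659%

6.27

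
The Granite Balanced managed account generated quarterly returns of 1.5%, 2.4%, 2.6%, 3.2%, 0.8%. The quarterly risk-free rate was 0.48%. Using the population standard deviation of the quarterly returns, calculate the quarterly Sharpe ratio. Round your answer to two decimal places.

1.91

r̄ = (1.5 + 2.4 + 2.6 + 3.2 + 0.8) / 5 = 10.50 / 5 = 2.1000%
Population std dev = √[3.6000 / 5] = 0.8485%
Sharpe = (r̄ − rf) / σ = (2.1000 − 0.48) / 0.8485 = 1.6200 / 0.8485 = 1.9093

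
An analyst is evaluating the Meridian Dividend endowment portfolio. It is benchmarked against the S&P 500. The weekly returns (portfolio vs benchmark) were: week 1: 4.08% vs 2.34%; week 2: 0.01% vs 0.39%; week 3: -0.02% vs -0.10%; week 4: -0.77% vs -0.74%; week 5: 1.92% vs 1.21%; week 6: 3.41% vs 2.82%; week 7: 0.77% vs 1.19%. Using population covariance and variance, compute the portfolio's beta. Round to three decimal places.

1.371

r̄p = 1.3429%,  r̄m = 1.0157%
Cov = Σ(rp − r̄p)(rm − r̄m) / 7 = 1.9187
Var(rm) = Σ(rm − r̄m)² / 7 = 1.3995
β = Cov / Var = 1.9187 / 1.3995 = 1.3710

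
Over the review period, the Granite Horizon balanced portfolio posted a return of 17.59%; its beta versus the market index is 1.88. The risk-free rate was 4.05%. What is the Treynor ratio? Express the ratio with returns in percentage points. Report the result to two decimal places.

Treynor = (Rp − Rf) / β = (17.59% − 4.05%) / 1.88 = 13.54 / 1.88 = 7.2021

7.20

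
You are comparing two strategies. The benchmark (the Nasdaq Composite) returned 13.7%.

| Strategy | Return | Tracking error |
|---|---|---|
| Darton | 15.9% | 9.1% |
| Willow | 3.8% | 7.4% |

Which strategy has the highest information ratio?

Darton

Darton: IR = (15.9% − 13.7%) / 9.1% = 0.242
Willow: IR = (3.8% − 13.7%) / 7.4% = -1.338
Highest: Darton (0.242).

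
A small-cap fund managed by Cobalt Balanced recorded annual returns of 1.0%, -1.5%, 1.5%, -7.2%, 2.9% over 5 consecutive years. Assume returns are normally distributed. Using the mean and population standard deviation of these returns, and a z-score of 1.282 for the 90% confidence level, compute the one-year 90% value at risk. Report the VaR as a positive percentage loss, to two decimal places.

r̄ = (1 − 1.5 + 1.5 − 7.2 + 2.9) / 5 = -0.6600%
Σ(r − r̄)² = (1 − (-0.6600))² + (-1.5 − (-0.6600))² + (1.5 − (-0.6600))² + … = 63.5720
σ = √[63.5720 / 5] = 3.5657%
VaR = −(r̄ − z·σ) = −(-0.6600 − 1.282 × 3.5657) = −(-5.2312) = 5.2312%

5.23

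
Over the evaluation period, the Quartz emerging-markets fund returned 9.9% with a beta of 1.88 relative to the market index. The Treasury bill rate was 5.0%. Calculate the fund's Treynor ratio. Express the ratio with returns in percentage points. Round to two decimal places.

2.61

Treynor = (Rp − Rf) / β = (9.9% − 5.0%) / 1.88 = 4.90 / 1.88 = 2.6064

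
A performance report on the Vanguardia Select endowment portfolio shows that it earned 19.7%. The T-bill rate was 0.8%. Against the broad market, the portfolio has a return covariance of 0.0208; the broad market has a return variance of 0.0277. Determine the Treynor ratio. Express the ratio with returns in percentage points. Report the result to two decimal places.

β = Cov / Var = 0.0208 / 0.0277 = 0.7509
Treynor = (Rp − Rf) / β = (19.7% − 0.8%) / 0.7509 = 18.90 / 0.7509 = 25.1698

25.17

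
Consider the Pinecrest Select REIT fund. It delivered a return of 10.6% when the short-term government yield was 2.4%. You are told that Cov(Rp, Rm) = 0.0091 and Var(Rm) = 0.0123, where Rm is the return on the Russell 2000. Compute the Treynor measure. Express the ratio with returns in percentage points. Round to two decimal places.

β = Cov / Var = 0.0091 / 0.0123 = 0.7398
Treynor = (Rp − Rf) / β = (10.6% − 2.4%) / 0.7398 = 8.20 / 0.7398 = 11.0841

11.08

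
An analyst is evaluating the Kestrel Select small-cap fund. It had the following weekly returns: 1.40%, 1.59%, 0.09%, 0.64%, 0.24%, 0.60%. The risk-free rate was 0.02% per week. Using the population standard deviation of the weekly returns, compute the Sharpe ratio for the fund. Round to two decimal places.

1.33

Mean return μ = 4.560 / 6 = 0.7600%
Σ(r − μ)² = (1.4 − 0.7600)² + (1.59 − 0.7600)² + … = 1.8578
σ = √[1.8578 / 6] = 0.5564%
Sharpe = (μ − rf) / σ = (0.7600 − 0.02) / 0.5564 = 0.7400 / 0.5564 = 1.3300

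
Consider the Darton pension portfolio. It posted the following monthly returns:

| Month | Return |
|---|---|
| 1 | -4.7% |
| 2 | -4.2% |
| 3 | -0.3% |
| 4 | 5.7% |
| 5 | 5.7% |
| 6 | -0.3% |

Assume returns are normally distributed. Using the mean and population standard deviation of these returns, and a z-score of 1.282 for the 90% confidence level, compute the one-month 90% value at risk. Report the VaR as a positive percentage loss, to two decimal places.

Mean return μ = 1.90 / 6 = 0.3167%
Population σ = √[Σ(r − μ)² / 6] = √[104.2883 / 6] = √17.3814 = 4.1691%
VaR = −(μ − z·σ) = −(0.3167 − 1.282 × 4.1691) = −(-5.0281) = 5.0281%

5.03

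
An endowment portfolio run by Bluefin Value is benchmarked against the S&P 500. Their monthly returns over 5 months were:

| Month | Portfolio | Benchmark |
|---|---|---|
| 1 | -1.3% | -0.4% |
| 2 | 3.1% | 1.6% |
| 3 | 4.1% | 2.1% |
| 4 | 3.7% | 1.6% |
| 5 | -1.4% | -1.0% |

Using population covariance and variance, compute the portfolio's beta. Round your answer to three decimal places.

r̄p = 1.6400%,  r̄m = 0.7800%
Cov = Σ(rp − r̄p)(rm − r̄m) / 5 = 3.0028
Var(rm) = Σ(rm − r̄m)² / 5 = 1.5296
β = Cov / Var = 3.0028 / 1.5296 = 1.9631

1.963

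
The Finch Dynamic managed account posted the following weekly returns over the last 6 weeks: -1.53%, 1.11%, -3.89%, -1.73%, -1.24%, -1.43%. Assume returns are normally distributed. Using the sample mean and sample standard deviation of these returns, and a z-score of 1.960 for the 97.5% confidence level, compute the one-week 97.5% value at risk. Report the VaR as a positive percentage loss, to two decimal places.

4.57

r̄ = (-1.53 + 1.11 − 3.89 − 1.73 − 1.24 − 1.43) / 6 = -1.4517%
Sample σ = √[Σ(r − r̄)² / 5] = √[12.6365 / 5] = √2.5273 = 1.5897%
VaR = −(r̄ − z·σ) = −(-1.4517 − 1.960 × 1.5897) = −(-4.5675) = 4.5675%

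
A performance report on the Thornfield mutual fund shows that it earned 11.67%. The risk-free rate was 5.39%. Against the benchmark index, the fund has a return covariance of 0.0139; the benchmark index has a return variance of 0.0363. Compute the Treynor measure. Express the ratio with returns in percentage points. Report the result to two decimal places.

β = Cov / Var = 0.0139 / 0.0363 = 0.3829
Treynor = (Rp − Rf) / β = (11.67% − 5.39%) / 0.3829 = 6.28 / 0.3829 = 16.4011

16.40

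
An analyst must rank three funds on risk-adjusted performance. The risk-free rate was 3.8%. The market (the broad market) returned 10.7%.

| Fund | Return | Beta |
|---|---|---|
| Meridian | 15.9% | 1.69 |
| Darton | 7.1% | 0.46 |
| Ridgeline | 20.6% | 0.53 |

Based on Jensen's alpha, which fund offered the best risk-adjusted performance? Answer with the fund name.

Ridgeline

Meridian: α = 15.9% − [3.8% + 1.69 × (10.7% − 3.8%)] = 0.439
Darton: α = 7.1% − [3.8% + 0.46 × (10.7% − 3.8%)] = 0.126
Ridgeline: α = 20.6% − [3.8% + 0.53 × (10.7% − 3.8%)] = 13.143
Highest: Ridgeline (13.143).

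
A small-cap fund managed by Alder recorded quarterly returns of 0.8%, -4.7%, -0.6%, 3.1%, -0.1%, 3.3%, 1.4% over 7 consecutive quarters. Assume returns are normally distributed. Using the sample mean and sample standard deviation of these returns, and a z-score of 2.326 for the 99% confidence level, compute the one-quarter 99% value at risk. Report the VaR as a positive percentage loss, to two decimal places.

5.85

μ = (0.8 − 4.7 − 0.6 + 3.1 − 0.1 + 3.3 + 1.4) / 7 = 0.4571%
Σ(r − μ)² = (0.8 − 0.4571)² + (-4.7 − 0.4571)² + (-0.6 − 0.4571)² + … = 44.0971
sample σ = √(44.0971 / 6) = √7.3495 = 2.7110%
VaR = −(μ − z·σ) = −(0.4571 − 2.326 × 2.7110) = −(-5.8487) = 5.8487%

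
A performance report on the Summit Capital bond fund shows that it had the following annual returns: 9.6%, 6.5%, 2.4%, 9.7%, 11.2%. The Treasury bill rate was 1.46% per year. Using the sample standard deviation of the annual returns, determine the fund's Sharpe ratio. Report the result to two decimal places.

μ = (9.6 + 6.5 + 2.4 + 9.7 + 11.2) / 5 = 39.40 / 5 = 7.8800%
Σ(r − μ)² = 49.2280; sample σ = √(49.2280/4) = 3.5081%
Sharpe = (μ − rf) / σ = (7.8800 − 1.46) / 3.5081 = 6.4200 / 3.5081 = 1.8301

1.83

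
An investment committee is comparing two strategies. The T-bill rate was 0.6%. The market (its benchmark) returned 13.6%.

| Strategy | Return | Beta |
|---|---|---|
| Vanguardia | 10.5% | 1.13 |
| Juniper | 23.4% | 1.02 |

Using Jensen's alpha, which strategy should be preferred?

Juniper

Vanguardia: α = 10.5% − [0.6% + 1.13 × (13.6% − 0.6%)] = -4.790
Juniper: α = 23.4% − [0.6% + 1.02 × (13.6% − 0.6%)] = 9.540
Highest: Juniper (9.540).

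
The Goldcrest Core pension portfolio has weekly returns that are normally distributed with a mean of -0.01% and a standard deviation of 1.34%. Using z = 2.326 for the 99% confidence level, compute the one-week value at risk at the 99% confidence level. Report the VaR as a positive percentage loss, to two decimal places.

VaR (as % loss) = −(μ − z·σ) = −(-0.01% − 2.326 × 1.34%) = −(-3.12684%) = 3.12684%

3.13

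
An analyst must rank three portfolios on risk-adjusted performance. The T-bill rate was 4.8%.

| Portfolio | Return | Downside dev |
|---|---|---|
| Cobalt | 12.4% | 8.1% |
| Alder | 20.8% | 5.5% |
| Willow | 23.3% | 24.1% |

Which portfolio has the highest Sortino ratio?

Cobalt: Sortino ratio = (12.4% − 4.8%) / 8.1% = 0.938
Alder: Sortino ratio = (20.8% − 4.8%) / 5.5% = 2.909
Willow: Sortino ratio = (23.3% − 4.8%) / 24.1% = 0.768
Highest: Alder (2.909).

Alder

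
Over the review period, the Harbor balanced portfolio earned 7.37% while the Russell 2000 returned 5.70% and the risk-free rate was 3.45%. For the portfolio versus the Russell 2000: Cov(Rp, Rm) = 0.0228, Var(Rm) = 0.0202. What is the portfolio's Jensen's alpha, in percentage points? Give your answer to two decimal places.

1.38

β = Cov / Var = 0.0228 / 0.0202 = 1.1287
E[R] = Rf + β(Rm − Rf) = 3.45% + 1.1287 × (5.70% − 3.45%) = 5.9896%
α = Rp − E[R] = 7.37% − 5.9896% = 1.3804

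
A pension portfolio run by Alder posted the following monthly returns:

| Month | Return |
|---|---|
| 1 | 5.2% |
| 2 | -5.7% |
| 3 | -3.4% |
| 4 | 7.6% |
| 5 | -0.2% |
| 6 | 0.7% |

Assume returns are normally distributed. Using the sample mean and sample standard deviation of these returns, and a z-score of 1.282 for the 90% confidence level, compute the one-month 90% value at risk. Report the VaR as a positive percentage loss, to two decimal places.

5.75

r̄ = (5.2 − 5.7 − 3.4 + 7.6 − 0.2 + 0.7) / 6 = 0.7000%
Sample std dev = √[126.4400 / 5] = 5.0287%
VaR = −(r̄ − z·σ) = −(0.7000 − 1.282 × 5.0287) = −(-5.7468) = 5.7468%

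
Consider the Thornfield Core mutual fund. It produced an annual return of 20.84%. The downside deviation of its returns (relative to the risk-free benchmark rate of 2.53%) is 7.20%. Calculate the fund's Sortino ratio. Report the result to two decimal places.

Sortino = (Rp − Rf) / σd = (20.84% − 2.53%) / 7.20% = 18.31% / 7.20% = 2.5431

2.54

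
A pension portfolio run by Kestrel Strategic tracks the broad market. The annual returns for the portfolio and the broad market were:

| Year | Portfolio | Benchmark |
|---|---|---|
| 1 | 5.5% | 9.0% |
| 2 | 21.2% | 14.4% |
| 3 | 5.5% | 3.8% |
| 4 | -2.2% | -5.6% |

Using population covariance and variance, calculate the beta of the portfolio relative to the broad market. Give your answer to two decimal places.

r̄p = 7.5000%,  r̄m = 5.4000%
Cov = Σ(rp − r̄p)(rm − r̄m) / 4 = 56.5000
Var(rm) = Σ(rm − r̄m)² / 4 = 54.3800
β = Cov / Var = 56.5000 / 54.3800 = 1.0390

1.04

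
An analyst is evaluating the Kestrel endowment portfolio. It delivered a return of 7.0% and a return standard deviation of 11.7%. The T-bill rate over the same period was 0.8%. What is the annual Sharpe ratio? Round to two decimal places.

0.53

Sharpe = (Rp − Rf) / σp = (7.0% − 0.8%) / 11.7% = 6.20% / 11.7% = 0.5299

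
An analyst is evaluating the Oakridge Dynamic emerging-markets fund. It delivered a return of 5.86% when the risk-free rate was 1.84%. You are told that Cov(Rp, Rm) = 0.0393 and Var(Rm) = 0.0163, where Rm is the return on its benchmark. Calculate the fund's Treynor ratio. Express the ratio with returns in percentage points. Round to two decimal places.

β = Cov / Var = 0.0393 / 0.0163 = 2.4110
Treynor = (Rp − Rf) / β = (5.86% − 1.84%) / 2.4110 = 4.02 / 2.4110 = 1.6674

1.67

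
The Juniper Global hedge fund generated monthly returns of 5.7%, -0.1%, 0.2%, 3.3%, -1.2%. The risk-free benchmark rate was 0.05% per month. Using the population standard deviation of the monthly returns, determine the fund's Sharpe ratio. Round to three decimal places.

0.601

μ = (5.7 − 0.1 + 0.2 + 3.3 − 1.2) / 5 = 7.90 / 5 = 1.5800%
Σ(r − μ)² = (5.7 − 1.5800)² + (-0.1 − 1.5800)² + … = 32.3880
population σ = √(32.3880 / 5) = √6.4776 = 2.5451%
Sharpe = (μ − rf) / σ = (1.5800 − 0.05) / 2.5451 = 1.5300 / 2.5451 = 0.6012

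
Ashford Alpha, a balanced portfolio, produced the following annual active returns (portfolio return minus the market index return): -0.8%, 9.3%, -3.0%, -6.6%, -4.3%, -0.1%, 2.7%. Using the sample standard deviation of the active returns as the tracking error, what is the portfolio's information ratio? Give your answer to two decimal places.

-0.08

Mean return r̄ = -2.80 / 7 = -0.4000%
Sample std dev = √[164.3600 / 6] = 5.2339%
IR = r̄ / tracking error = -0.4000 / 5.2339 = -0.0764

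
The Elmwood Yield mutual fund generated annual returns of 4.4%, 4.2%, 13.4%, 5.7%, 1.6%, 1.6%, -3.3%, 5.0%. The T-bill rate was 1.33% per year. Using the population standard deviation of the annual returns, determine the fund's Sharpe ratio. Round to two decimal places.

0.62

μ = (4.4 + 4.2 + 13.4 + 5.7 + 1.6 + 1.6 − 3.3 + 5) / 8 = 32.60 / 8 = 4.0750%
Σ(r − μ)² = 157.2150; population σ = √(157.2150/8) = 4.4330%
Sharpe = (μ − rf) / σ = (4.0750 − 1.33) / 4.4330 = 2.7450 / 4.4330 = 0.6192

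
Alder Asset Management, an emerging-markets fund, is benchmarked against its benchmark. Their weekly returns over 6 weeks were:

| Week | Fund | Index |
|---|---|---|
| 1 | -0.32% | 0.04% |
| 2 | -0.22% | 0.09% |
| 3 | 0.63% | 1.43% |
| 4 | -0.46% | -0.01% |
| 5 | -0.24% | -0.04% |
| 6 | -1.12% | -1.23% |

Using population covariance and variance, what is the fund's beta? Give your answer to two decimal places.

0.66

r̄p = -0.2883%,  r̄m = 0.0467%
Cov = Σ(rp − r̄p)(rm − r̄m) / 6 = 0.3901
Var(rm) = Σ(rm − r̄m)² / 6 = 0.5927
β = Cov / Var = 0.3901 / 0.5927 = 0.6582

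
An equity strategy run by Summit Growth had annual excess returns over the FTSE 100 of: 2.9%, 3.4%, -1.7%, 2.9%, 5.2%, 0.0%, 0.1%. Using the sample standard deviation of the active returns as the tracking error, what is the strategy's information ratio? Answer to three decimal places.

0.758

r̄ = (2.9 + 3.4 − 1.7 + 2.9 + 5.2 + 0 + 0.1) / 7 = 1.8286%
Sample σ = √[Σ(r − r̄)² / 6] = √[34.9143 / 6] = √5.8191 = 2.4123%
IR = r̄ / tracking error = 1.8286 / 2.4123 = 0.7580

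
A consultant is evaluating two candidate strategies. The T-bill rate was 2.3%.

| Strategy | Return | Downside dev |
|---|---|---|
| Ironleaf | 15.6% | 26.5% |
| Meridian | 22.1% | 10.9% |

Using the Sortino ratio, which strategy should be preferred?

Meridian

Ironleaf: Sortino ratio = (15.6% − 2.3%) / 26.5% = 0.502
Meridian: Sortino ratio = (22.1% − 2.3%) / 10.9% = 1.817
Highest: Meridian (1.817).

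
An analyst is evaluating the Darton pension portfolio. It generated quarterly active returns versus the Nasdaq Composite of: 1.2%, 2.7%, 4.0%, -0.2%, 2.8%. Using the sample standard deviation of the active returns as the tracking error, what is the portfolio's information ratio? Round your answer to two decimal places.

1.29

r̄ = (1.2 + 2.7 + 4 − 0.2 + 2.8) / 5 = 2.1000%
Σ(r − r̄)² = (1.2 − 2.1000)² + (2.7 − 2.1000)² + … = 10.5600
σ = √[10.5600 / 4] = 1.6248%
IR = r̄ / tracking error = 2.1000 / 1.6248 = 1.2925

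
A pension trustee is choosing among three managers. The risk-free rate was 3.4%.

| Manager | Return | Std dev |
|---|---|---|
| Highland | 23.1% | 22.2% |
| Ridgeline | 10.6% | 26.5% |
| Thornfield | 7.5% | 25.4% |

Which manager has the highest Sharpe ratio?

Highland: Sharpe ratio = (23.1% − 3.4%) / 22.2% = 0.887
Ridgeline: Sharpe ratio = (10.6% − 3.4%) / 26.5% = 0.272
Thornfield: Sharpe ratio = (7.5% − 3.4%) / 25.4% = 0.161
Highest: Highland (0.887).

Highland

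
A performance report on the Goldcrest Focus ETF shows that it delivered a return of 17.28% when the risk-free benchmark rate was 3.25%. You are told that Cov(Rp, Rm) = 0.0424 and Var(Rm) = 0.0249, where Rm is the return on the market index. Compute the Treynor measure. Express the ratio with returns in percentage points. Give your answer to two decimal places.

8.24

β = Cov / Var = 0.0424 / 0.0249 = 1.7028
Treynor = (Rp − Rf) / β = (17.28% − 3.25%) / 1.7028 = 14.03 / 1.7028 = 8.2394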